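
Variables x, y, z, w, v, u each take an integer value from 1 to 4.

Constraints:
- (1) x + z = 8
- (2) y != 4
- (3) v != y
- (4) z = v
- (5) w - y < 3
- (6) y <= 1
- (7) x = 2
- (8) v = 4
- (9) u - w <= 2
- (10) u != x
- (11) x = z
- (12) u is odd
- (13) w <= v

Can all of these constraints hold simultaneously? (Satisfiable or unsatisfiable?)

Constraint 7 fixes x = 2 and constraint 8 fixes v = 4. Constraints 4 and 11 give x = z = v, so x = v. But 2 ≠ 4 — contradiction.

Unsatisfiable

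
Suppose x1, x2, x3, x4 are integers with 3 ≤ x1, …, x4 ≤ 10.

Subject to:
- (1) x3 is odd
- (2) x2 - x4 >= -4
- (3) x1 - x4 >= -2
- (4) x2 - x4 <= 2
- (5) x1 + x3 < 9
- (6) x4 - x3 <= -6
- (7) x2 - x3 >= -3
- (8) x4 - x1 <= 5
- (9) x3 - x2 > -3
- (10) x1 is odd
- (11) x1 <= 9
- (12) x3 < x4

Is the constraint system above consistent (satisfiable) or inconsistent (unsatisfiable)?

Constraints 4, 6, and 7 give x3 − x4 ≥ 6, x4 − x2 ≥ -2, x2 − x3 ≥ -3.
Adding all 3 inequalities: the left sides telescope to 0, and the right sides sum to 6 + (-2) + (-3) = 1. So 0 ≥ 1, which is false.

Unsatisfiable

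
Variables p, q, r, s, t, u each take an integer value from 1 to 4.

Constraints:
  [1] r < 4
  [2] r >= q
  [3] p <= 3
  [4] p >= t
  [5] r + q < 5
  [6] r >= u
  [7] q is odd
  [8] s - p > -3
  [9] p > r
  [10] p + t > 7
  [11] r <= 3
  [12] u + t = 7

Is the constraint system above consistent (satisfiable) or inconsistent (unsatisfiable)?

Unsatisfiable

From constraints 6 and 11: u ≤ r ≤ 3. From constraints 3 and 4: t ≤ p ≤ 3. Hence u + t ≤ 6. But constraint 12 requires u + t = 7, and 7 > 6. Contradiction.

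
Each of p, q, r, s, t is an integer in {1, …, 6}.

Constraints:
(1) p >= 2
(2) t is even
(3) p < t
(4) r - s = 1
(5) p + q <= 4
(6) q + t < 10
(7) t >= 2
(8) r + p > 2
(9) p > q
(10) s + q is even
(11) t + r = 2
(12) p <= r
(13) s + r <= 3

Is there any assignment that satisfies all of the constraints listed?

Unsatisfiable

From constraint 7: t ≥ 2. From constraints 1 and 12: r ≥ p ≥ 2. Hence t + r ≥ 4. But constraint 11 requires t + r = 2, and 2 < 4. Contradiction.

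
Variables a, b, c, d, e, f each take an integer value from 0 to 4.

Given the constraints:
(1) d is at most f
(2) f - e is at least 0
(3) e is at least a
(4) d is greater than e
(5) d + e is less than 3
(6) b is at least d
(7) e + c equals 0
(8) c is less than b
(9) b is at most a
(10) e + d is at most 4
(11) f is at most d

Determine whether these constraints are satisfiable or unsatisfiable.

Unsatisfiable

Constraints 3, 4, 6, and 9 give e < d, d ≤ b, b ≤ a, a ≤ e. Chaining: e < d ≤ b ≤ a ≤ e, which forces e < e — impossible.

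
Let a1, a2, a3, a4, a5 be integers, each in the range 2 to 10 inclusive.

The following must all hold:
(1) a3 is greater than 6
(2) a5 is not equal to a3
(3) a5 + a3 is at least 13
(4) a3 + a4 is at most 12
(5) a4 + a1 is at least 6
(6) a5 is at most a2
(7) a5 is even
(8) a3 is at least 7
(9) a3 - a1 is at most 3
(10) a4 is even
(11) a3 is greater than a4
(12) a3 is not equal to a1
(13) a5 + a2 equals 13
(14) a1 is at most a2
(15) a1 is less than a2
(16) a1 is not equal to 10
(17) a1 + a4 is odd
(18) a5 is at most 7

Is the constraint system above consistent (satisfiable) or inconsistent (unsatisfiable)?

Satisfiable

One satisfying assignment is a1 = 7, a2 = 9, a3 = 10, a4 = 2, a5 = 4.
For the less obvious constraints — constraint 3: a5 + a3 = 14; constraint 4: a3 + a4 = 12; constraint 5: a4 + a1 = 9 — and the others hold by inspection.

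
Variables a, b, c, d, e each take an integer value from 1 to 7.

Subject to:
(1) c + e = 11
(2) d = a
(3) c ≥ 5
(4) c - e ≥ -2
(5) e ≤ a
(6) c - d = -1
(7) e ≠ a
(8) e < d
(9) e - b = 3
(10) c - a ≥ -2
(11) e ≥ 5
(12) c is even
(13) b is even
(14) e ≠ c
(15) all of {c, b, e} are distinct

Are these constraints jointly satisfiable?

Take a = 7, b = 2, c = 6, d = 7, e = 5. Then constraint 1: c + e = 11; constraint 4: c - e = 1, and every other listed constraint is also met.

Satisfiable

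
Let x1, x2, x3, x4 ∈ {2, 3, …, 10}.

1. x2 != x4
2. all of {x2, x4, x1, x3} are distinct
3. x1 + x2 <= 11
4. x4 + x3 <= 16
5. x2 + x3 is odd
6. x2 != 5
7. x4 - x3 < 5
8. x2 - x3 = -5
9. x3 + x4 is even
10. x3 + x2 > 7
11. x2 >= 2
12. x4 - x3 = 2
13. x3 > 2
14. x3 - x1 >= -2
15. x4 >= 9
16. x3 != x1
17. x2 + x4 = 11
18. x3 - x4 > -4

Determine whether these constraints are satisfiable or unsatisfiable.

Take x1 = 6, x2 = 2, x3 = 7, x4 = 9. Then constraint 3: x1 + x2 = 8; constraint 4: x4 + x3 = 16, and every other listed constraint is also met.

Satisfiable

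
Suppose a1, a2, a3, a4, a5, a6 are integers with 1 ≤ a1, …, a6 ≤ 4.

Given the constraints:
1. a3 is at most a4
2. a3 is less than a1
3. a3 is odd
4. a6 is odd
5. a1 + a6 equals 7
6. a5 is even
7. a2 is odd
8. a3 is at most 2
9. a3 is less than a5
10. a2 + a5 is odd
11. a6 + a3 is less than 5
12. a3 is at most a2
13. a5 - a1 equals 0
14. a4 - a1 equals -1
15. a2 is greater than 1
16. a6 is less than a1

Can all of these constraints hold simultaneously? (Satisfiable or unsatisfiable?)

Setting (a1, a2, a3, a4, a5, a6) = (4, 3, 1, 3, 4, 3) satisfies everything: constraint 5: a1 + a6 = 7; constraint 11: a6 + a3 = 4; constraint 13: a5 - a1 = 0, and the others follow.

Satisfiable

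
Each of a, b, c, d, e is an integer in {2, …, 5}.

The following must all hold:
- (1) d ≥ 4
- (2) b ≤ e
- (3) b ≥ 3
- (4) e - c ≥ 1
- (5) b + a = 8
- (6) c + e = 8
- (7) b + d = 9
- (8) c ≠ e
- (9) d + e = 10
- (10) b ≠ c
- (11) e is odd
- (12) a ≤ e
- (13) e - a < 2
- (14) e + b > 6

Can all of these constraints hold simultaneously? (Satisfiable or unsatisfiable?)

Satisfiable

One satisfying assignment is a = 4, b = 4, c = 3, d = 5, e = 5.
For the less obvious constraints — constraint 4: e - c = 2; constraint 5: b + a = 8; constraint 6: c + e = 8 — and the others hold by inspection.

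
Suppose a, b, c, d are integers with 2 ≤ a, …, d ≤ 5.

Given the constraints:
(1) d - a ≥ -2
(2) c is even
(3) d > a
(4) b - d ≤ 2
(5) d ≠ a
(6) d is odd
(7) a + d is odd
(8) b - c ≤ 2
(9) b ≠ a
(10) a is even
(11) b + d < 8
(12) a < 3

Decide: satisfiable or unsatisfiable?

Satisfiable

Take a = 2, b = 4, c = 4, d = 3. Then constraint 1: d - a = 1; constraint 4: b - d = 1; constraint 8: b - c = 0, and every other listed constraint is also met.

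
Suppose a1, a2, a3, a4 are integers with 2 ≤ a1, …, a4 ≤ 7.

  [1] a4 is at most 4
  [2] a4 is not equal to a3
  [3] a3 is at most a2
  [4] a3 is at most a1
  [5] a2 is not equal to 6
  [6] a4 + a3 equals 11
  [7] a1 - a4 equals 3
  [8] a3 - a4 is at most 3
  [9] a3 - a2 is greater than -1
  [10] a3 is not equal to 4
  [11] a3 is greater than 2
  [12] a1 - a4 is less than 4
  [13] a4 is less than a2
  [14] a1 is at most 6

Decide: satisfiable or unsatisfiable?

From constraint 1: a4 ≤ 4. From constraints 4 and 14: a3 ≤ a1 ≤ 6. Hence a4 + a3 ≤ 10. But constraint 6 requires a4 + a3 = 11, and 11 > 10. Contradiction.

Unsatisfiable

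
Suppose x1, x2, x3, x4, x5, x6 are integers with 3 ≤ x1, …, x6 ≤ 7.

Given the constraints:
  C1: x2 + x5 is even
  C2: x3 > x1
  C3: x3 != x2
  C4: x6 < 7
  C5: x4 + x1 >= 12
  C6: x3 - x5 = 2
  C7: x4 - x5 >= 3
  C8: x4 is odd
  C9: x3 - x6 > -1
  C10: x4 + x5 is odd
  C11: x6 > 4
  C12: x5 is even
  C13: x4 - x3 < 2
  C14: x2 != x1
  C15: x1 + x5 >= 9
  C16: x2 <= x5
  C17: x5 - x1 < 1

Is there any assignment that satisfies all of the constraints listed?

Satisfiable

Try x1 = 5, x2 = 4, x3 = 6, x4 = 7, x5 = 4, x6 = 6.
Check constraint 5: x4 + x1 = 12; constraint 6: x3 - x5 = 2. The remaining constraints are straightforward to verify.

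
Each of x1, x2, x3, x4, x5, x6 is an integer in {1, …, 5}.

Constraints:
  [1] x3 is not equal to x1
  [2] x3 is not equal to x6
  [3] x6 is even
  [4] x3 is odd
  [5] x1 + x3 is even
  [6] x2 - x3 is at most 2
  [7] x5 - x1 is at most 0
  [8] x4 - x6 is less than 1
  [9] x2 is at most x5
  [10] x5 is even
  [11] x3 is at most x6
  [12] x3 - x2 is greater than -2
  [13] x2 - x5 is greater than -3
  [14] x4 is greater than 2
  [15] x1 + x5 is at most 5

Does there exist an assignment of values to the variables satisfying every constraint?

One satisfying assignment is x1 = 3, x2 = 1, x3 = 1, x4 = 4, x5 = 2, x6 = 4.
For the less obvious constraints — constraint 6: x2 - x3 = 0; constraint 7: x5 - x1 = -1; constraint 8: x4 - x6 = 0 — and the others hold by inspection.

Satisfiable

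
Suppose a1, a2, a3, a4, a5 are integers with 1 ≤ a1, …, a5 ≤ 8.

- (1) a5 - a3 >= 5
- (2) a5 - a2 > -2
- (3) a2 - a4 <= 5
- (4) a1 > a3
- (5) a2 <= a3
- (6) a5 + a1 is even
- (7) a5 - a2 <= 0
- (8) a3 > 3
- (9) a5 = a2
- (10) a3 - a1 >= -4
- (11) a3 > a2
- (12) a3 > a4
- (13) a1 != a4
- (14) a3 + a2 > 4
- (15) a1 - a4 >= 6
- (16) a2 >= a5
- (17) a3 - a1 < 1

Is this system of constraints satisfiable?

Unsatisfiable

Constraints 1, 3, 7, 10, and 15 give a3 − a1 ≥ -4, a1 − a4 ≥ 6, a4 − a2 ≥ -5, a2 − a5 ≥ 0, a5 − a3 ≥ 5.
Adding all 5 inequalities: the left sides telescope to 0, and the right sides sum to (-4) + 6 + (-5) + 0 + 5 = 2. So 0 ≥ 2, which is false.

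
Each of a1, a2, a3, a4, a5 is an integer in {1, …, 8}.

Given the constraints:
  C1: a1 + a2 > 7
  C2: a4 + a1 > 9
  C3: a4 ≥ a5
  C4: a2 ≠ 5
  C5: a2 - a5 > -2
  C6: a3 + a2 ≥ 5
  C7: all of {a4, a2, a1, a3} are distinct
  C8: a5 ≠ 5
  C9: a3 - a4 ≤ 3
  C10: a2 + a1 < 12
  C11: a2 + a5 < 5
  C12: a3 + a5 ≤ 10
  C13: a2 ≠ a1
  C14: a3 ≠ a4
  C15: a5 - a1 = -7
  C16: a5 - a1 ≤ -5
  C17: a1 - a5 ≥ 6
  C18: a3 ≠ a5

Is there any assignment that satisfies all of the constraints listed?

Satisfiable

Try a1 = 8, a2 = 2, a3 = 6, a4 = 4, a5 = 1.
Check constraint 1: a1 + a2 = 10; constraint 2: a4 + a1 = 12. The remaining constraints are straightforward to verify.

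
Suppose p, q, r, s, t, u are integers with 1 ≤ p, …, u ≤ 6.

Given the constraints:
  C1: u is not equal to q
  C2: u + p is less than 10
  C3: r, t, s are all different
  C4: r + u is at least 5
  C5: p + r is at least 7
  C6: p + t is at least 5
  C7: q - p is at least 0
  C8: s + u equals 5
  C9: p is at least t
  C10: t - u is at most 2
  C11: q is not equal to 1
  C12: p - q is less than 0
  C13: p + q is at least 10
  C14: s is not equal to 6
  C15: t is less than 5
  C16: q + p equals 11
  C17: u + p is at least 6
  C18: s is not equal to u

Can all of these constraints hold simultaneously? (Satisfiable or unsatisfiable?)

Satisfiable

Setting (p, q, r, s, t, u) = (5, 6, 4, 1, 3, 4) satisfies everything: constraint 2: u + p = 9; constraint 4: r + u = 8, and the others follow.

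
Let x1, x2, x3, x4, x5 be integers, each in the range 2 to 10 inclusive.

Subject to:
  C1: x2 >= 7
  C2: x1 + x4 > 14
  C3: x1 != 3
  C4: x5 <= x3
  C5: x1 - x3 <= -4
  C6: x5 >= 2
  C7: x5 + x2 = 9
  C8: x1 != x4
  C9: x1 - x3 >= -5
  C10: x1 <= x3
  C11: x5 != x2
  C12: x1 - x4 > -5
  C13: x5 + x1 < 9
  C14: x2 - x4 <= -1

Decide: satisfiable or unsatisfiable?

One satisfying assignment is x1 = 6, x2 = 7, x3 = 10, x4 = 10, x5 = 2.
For the less obvious constraints — constraint 2: x1 + x4 = 16; constraint 5: x1 - x3 = -4 — and the others hold by inspection.

Satisfiable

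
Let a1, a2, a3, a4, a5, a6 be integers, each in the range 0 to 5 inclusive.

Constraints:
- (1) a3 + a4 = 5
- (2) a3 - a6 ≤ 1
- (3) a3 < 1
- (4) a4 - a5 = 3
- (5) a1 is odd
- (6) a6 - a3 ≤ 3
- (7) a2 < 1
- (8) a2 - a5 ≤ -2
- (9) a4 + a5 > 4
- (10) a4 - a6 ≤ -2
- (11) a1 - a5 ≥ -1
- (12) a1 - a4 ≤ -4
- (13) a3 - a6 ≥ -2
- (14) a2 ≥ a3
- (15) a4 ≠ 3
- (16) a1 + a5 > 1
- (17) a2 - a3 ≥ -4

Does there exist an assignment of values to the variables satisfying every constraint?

Constraints 8, 10, 11, 12, 13, and 17 give a4 − a1 ≥ 4, a1 − a5 ≥ -1, a5 − a2 ≥ 2, a2 − a3 ≥ -4, a3 − a6 ≥ -2, a6 − a4 ≥ 2.
Adding all 6 inequalities: the left sides telescope to 0, and the right sides sum to 4 + (-1) + 2 + (-4) + (-2) + 2 = 1. So 0 ≥ 1, which is false.

Unsatisfiable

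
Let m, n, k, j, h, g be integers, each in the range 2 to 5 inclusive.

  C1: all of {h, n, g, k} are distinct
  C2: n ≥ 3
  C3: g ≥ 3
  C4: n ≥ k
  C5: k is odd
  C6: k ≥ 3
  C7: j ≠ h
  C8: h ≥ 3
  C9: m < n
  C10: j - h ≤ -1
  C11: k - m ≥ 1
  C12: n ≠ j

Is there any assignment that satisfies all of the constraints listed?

Unsatisfiable

Constraints 2, 3, 6, and 8 confine each of h, n, g, k to the 3 values {3, …, 5} (the domain already gives each ≤ 5).
Constraint 1 requires all 4 of them to be distinct, but only 3 values are available — impossible by the pigeonhole principle.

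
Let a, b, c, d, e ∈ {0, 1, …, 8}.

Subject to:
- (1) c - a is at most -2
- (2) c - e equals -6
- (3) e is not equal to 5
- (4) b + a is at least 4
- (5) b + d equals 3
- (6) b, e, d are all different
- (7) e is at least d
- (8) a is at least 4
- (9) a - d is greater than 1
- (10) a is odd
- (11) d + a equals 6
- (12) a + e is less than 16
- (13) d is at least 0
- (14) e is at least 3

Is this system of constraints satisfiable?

Satisfiable

One satisfying assignment is a = 5, b = 2, c = 2, d = 1, e = 8.
For the less obvious constraints — constraint 1: c - a = -3; constraint 2: c - e = -6; constraint 4: b + a = 7 — and the others hold by inspection.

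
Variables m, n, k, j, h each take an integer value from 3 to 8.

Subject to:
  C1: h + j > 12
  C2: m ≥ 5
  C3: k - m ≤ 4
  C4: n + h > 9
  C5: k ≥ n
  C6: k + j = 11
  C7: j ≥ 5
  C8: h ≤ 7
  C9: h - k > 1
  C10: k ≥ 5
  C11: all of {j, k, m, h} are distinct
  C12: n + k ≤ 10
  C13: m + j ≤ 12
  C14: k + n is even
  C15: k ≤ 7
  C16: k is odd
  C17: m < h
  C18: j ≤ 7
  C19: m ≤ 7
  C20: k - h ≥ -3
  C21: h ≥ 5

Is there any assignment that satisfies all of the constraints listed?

Constraints 2, 7, 8, 10, 15, 18, 19, and 21 confine each of j, k, m, h to the 3 values {5, …, 7}.
Constraint 11 requires all 4 of them to be distinct, but only 3 values are available — impossible by the pigeonhole principle.

Unsatisfiable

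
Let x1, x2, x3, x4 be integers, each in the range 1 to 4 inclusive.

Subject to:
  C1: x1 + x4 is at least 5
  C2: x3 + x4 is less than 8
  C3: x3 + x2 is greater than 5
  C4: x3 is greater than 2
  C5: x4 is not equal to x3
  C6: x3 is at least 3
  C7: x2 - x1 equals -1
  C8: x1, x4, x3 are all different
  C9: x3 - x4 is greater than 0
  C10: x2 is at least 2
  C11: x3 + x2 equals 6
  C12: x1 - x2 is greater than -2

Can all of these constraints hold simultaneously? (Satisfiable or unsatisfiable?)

Try x1 = 4, x2 = 3, x3 = 3, x4 = 2.
Check constraint 1: x1 + x4 = 6; constraint 2: x3 + x4 = 5. The remaining constraints are straightforward to verify.

Satisfiable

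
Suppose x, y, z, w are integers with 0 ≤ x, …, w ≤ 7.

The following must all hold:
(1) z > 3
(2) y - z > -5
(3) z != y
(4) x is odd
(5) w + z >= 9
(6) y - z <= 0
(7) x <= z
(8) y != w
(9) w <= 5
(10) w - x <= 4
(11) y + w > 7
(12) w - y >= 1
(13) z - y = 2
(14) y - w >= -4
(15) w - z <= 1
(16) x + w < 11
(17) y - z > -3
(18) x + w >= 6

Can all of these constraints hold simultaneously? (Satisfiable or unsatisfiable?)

Try x = 3, y = 3, z = 5, w = 5.
Check constraint 2: y - z = -2; constraint 5: w + z = 10. The remaining constraints are straightforward to verify.

Satisfiable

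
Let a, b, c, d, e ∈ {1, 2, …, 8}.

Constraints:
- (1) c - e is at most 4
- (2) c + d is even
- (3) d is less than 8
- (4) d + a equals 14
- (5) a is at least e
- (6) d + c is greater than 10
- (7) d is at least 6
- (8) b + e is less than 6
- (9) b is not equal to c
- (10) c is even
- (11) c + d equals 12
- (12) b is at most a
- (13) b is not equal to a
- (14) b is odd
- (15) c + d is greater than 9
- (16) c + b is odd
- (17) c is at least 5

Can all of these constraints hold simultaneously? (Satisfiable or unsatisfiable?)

Try a = 8, b = 1, c = 6, d = 6, e = 4.
Check constraint 1: c - e = 2; constraint 4: d + a = 14; constraint 6: d + c = 12. The remaining constraints are straightforward to verify.

Satisfiable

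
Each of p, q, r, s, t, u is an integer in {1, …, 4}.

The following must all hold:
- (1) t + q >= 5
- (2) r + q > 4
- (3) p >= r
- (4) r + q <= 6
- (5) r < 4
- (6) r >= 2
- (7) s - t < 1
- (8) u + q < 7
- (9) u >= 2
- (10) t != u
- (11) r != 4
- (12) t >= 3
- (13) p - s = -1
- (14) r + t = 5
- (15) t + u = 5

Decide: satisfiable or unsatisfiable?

Take p = 2, q = 4, r = 2, s = 3, t = 3, u = 2. Then constraint 1: t + q = 7; constraint 2: r + q = 6, and every other listed constraint is also met.

Satisfiable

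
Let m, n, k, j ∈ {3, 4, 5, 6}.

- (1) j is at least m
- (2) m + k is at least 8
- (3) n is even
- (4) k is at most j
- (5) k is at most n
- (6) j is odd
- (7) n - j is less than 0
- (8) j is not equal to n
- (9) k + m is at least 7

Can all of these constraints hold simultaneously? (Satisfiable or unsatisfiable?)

One satisfying assignment is m = 5, n = 4, k = 3, j = 5.
For the less obvious constraints — constraint 2: m + k = 8; constraint 7: n - j = -1; constraint 9: k + m = 8 — and the others hold by inspection.

Satisfiable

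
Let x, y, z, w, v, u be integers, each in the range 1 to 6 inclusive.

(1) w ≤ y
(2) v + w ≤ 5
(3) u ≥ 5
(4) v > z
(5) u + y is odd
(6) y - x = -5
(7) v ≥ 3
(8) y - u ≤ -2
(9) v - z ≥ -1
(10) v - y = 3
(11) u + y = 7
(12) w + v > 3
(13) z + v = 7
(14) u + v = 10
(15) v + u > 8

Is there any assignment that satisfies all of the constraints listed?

The assignment x = 6, y = 1, z = 3, w = 1, v = 4, u = 6 works:
  constraint 2 holds since v + w = 5.
  constraint 6 holds since y - x = -5.
  constraint 8 holds since y - u = -5.
The rest check out directly.

Satisfiable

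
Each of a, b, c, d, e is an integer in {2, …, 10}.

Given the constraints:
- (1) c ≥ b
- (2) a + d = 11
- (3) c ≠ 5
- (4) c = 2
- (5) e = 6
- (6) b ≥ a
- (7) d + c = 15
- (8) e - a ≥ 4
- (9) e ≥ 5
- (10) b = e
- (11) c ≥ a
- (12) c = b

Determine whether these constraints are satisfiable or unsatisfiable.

Constraint 4 fixes c = 2 and constraint 5 fixes e = 6. Constraints 10 and 12 give c = b = e, so c = e. But 2 ≠ 6 — contradiction.

Unsatisfiable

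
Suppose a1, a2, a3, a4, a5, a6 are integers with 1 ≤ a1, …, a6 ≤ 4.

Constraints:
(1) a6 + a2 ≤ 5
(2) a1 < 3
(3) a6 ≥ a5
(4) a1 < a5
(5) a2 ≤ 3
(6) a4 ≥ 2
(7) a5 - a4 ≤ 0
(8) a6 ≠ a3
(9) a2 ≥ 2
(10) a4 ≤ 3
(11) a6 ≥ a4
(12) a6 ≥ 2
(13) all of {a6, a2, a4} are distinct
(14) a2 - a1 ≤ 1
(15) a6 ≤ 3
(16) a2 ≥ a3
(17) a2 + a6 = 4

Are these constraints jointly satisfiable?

Constraints 5, 6, 9, 10, 12, and 15 confine each of a6, a2, a4 to the 2 values {2, 3}.
Constraint 13 requires all 3 of them to be distinct, but only 2 values are available — impossible by the pigeonhole principle.

Unsatisfiable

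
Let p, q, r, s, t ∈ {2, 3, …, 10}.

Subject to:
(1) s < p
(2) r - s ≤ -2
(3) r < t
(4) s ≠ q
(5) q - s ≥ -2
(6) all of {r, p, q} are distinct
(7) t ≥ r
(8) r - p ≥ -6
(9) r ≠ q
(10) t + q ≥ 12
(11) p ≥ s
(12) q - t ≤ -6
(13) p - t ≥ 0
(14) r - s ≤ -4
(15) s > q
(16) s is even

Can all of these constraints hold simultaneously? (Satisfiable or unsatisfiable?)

Constraints 5, 8, 12, 13, and 14 give p − t ≥ 0, t − q ≥ 6, q − s ≥ -2, s − r ≥ 4, r − p ≥ -6.
Adding all 5 inequalities: the left sides telescope to 0, and the right sides sum to 0 + 6 + (-2) + 4 + (-6) = 2. So 0 ≥ 2, which is false.

Unsatisfiable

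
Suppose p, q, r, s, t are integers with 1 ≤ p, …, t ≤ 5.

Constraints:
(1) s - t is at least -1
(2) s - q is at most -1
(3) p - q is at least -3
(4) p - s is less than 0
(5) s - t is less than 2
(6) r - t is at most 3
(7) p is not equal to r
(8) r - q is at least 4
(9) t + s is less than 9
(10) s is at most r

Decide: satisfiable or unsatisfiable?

Constraints 1, 2, 6, and 8 give q − s ≥ 1, s − t ≥ -1, t − r ≥ -3, r − q ≥ 4.
Adding all 4 inequalities: the left sides telescope to 0, and the right sides sum to 1 + (-1) + (-3) + 4 = 1. So 0 ≥ 1, which is false.

Unsatisfiable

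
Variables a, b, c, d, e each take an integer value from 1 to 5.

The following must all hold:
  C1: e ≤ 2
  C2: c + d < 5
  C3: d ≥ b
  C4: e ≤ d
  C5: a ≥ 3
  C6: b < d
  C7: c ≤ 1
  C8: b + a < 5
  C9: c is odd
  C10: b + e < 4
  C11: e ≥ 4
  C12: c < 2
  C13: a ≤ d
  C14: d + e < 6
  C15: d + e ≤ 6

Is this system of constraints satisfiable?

From constraints 5 and 13: d ≥ a ≥ 3. From constraint 11: e ≥ 4. Hence d + e ≥ 7. But constraint 15 requires d + e ≤ 6, and 6 < 7. Contradiction.

Unsatisfiable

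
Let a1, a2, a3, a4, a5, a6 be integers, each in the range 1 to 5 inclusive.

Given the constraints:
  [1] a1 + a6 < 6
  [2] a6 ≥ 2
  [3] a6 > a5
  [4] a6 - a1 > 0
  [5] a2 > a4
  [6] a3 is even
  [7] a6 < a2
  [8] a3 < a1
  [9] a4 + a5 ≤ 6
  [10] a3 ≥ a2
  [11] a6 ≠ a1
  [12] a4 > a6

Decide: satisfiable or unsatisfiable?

Unsatisfiable

Constraints 4, 5, 8, 10, and 12 give a4 < a2, a2 ≤ a3, a3 < a1, a1 < a6, a6 < a4. Chaining: a4 < a2 ≤ a3 < a1 < a6 < a4, which forces a4 < a4 — impossible.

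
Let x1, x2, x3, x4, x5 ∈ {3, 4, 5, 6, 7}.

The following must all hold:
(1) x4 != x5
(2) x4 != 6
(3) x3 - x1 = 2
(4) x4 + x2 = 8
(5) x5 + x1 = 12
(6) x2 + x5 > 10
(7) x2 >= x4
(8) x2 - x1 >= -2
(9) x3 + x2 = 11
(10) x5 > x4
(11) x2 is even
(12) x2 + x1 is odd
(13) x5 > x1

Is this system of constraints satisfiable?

Take x1 = 5, x2 = 4, x3 = 7, x4 = 4, x5 = 7. Then constraint 3: x3 - x1 = 2; constraint 4: x4 + x2 = 8, and every other listed constraint is also met.

Satisfiable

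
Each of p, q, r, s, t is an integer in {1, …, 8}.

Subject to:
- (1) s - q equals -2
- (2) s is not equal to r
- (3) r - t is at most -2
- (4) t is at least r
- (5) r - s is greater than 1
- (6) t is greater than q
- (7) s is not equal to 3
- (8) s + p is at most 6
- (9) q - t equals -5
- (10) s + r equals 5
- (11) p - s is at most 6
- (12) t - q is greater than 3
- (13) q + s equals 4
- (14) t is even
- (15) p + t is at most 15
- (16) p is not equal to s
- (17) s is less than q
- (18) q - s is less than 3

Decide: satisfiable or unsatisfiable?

Satisfiable

Take p = 5, q = 3, r = 4, s = 1, t = 8. Then constraint 1: s - q = -2; constraint 3: r - t = -4; constraint 5: r - s = 3, and every other listed constraint is also met.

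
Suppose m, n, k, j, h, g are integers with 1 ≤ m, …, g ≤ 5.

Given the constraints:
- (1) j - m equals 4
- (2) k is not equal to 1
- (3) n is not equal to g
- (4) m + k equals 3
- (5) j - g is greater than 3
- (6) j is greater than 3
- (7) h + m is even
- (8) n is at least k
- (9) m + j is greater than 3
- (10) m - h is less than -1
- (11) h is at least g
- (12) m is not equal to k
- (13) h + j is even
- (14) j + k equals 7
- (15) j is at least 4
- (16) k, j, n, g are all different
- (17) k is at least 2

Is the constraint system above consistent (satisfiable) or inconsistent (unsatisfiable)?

One satisfying assignment is m = 1, n = 4, k = 2, j = 5, h = 5, g = 1.
For the less obvious constraints — constraint 1: j - m = 4; constraint 4: m + k = 3; constraint 5: j - g = 4 — and the others hold by inspection.

Satisfiable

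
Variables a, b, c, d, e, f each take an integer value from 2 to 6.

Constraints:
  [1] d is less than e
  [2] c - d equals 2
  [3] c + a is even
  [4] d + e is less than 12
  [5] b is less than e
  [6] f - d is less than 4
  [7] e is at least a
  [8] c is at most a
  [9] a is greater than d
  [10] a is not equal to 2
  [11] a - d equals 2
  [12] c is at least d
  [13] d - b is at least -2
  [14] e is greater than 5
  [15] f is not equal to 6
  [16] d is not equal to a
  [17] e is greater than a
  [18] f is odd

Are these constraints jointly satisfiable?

The assignment a = 5, b = 3, c = 5, d = 3, e = 6, f = 5 works:
  constraint 2 holds since c - d = 2.
  constraint 4 holds since d + e = 9.
  constraint 6 holds since f - d = 2.
The rest check out directly.

Satisfiable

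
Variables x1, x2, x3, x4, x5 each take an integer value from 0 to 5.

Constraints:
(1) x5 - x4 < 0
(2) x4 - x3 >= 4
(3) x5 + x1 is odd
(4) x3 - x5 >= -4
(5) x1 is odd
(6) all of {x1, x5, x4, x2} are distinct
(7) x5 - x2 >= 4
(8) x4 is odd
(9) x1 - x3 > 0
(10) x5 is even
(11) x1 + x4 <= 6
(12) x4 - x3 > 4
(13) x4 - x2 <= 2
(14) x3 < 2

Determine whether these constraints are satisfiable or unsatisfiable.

Unsatisfiable

Constraints 2, 4, 7, and 13 give x2 − x4 ≥ -2, x4 − x3 ≥ 4, x3 − x5 ≥ -4, x5 − x2 ≥ 4.
Adding all 4 inequalities: the left sides telescope to 0, and the right sides sum to (-2) + 4 + (-4) + 4 = 2. So 0 ≥ 2, which is false.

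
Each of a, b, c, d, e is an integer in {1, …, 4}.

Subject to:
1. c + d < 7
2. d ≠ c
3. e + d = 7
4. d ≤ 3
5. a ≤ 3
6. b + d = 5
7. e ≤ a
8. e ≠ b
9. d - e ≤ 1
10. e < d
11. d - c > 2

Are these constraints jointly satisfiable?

Unsatisfiable

From constraints 5 and 7: e ≤ a ≤ 3. From constraint 4: d ≤ 3. Hence e + d ≤ 6. But constraint 3 requires e + d = 7, and 7 > 6. Contradiction.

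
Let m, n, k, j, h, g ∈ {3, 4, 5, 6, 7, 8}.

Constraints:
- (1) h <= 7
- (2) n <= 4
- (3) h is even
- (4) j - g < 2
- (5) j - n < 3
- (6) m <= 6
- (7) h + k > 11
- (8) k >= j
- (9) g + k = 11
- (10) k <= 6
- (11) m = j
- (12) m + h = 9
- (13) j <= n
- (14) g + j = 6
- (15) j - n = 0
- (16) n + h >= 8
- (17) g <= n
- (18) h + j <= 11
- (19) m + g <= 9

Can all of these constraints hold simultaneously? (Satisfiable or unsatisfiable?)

Unsatisfiable

From constraints 2 and 17: g ≤ n ≤ 4. From constraint 10: k ≤ 6. Hence g + k ≤ 10. But constraint 9 requires g + k = 11, and 11 > 10. Contradiction.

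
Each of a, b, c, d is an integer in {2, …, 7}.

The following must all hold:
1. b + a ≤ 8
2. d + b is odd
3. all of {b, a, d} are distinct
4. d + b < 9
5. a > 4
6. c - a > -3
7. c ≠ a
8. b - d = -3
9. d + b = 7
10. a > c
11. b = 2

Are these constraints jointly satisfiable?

Satisfiable

Setting (a, b, c, d) = (6, 2, 5, 5) satisfies everything: constraint 1: b + a = 8; constraint 4: d + b = 7; constraint 6: c - a = -1, and the others follow.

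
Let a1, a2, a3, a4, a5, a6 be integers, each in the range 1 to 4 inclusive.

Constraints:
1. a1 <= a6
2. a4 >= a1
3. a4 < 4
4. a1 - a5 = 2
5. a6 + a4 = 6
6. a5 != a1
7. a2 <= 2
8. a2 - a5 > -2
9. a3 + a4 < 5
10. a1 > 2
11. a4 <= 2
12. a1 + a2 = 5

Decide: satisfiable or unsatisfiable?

From constraints 2 and 11: a1 ≤ a4 ≤ 2. From constraint 7: a2 ≤ 2. Hence a1 + a2 ≤ 4. But constraint 12 requires a1 + a2 = 5, and 5 > 4. Contradiction.

Unsatisfiable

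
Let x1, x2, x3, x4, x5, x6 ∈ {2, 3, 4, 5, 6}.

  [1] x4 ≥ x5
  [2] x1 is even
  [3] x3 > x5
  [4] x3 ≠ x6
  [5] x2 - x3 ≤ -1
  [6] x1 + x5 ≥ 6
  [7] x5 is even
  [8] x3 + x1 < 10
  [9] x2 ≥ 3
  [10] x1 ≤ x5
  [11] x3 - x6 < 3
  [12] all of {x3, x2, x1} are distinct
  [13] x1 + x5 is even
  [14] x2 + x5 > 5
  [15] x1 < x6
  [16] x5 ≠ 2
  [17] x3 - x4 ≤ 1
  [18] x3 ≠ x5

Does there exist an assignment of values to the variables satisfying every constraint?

Take x1 = 2, x2 = 3, x3 = 5, x4 = 6, x5 = 4, x6 = 3. Then constraint 5: x2 - x3 = -2; constraint 6: x1 + x5 = 6; constraint 8: x3 + x1 = 7, and every other listed constraint is also met.

Satisfiable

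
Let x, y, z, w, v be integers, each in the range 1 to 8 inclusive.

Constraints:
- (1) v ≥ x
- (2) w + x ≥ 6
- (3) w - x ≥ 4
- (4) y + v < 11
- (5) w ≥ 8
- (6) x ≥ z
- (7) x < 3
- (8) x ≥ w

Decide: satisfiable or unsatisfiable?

Unsatisfiable

From constraints 5 and 8: x ≥ w and w ≥ 8, so x ≥ 8. From constraint 7: x ≤ 2. But 2 < 8, so no value of x works.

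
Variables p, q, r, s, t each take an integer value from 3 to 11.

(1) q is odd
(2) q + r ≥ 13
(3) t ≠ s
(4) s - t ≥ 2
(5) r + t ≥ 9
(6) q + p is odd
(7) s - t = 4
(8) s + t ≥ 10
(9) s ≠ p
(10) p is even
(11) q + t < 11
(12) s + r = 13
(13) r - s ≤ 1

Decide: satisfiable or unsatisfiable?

Satisfiable

Take p = 4, q = 7, r = 6, s = 7, t = 3. Then constraint 2: q + r = 13; constraint 4: s - t = 4, and every other listed constraint is also met.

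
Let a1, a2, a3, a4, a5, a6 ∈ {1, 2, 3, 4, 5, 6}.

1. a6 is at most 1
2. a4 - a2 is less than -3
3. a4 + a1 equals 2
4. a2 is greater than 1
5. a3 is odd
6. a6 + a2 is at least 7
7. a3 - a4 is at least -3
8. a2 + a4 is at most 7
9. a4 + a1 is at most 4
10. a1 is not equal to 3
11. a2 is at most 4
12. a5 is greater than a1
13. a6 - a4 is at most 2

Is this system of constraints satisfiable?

From constraint 1: a6 ≤ 1. From constraint 11: a2 ≤ 4. Hence a6 + a2 ≤ 5. But constraint 6 requires a6 + a2 ≥ 7, and 7 > 5. Contradiction.

Unsatisfiable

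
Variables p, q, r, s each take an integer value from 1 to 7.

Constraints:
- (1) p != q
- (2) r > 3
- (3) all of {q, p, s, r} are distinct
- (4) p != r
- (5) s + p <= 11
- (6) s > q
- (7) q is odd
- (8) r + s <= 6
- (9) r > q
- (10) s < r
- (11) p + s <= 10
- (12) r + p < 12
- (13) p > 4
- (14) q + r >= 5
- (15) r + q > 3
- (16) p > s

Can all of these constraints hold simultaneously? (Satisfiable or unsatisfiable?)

Satisfiable

Setting (p, q, r, s) = (7, 1, 4, 2) satisfies everything: constraint 5: s + p = 9; constraint 8: r + s = 6; constraint 11: p + s = 9, and the others follow.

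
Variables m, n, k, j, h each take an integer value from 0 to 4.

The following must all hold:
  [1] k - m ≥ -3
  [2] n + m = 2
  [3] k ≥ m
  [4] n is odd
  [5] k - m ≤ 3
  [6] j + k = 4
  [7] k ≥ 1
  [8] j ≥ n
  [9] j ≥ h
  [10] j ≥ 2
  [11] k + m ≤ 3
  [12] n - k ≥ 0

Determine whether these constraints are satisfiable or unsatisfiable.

Try m = 1, n = 1, k = 1, j = 3, h = 3.
Check constraint 1: k - m = 0; constraint 2: n + m = 2. The remaining constraints are straightforward to verify.

Satisfiable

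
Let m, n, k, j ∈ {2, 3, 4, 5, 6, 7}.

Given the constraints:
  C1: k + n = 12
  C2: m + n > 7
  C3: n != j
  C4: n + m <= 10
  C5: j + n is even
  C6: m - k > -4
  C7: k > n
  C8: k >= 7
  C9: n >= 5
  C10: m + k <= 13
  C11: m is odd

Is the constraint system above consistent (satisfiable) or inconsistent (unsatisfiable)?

Take m = 5, n = 5, k = 7, j = 7. Then constraint 1: k + n = 12; constraint 2: m + n = 10, and every other listed constraint is also met.

Satisfiable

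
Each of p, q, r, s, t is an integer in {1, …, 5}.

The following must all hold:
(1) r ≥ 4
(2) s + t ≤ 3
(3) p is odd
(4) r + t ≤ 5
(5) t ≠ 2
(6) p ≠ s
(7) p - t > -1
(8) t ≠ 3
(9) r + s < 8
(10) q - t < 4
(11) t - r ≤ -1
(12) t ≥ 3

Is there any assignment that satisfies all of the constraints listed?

From constraint 1: r ≥ 4. From constraint 12: t ≥ 3. Hence r + t ≥ 7. But constraint 4 requires r + t ≤ 5, and 5 < 7. Contradiction.

Unsatisfiable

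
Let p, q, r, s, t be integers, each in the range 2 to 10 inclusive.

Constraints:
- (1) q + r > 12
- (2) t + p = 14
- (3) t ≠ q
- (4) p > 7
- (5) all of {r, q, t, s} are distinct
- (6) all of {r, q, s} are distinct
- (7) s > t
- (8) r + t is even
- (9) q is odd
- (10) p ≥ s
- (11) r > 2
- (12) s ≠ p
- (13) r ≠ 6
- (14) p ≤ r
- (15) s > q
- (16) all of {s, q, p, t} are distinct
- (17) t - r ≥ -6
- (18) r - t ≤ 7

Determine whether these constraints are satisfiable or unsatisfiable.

Satisfiable

Try p = 10, q = 5, r = 10, s = 9, t = 4.
Check constraint 1: q + r = 15; constraint 2: t + p = 14; constraint 17: t - r = -6. The remaining constraints are straightforward to verify.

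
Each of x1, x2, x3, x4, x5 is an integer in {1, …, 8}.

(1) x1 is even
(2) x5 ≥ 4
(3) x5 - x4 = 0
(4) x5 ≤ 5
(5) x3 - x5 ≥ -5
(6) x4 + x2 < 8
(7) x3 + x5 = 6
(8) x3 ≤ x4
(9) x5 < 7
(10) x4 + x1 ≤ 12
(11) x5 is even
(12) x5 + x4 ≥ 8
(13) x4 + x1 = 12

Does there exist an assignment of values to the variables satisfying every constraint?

Take x1 = 8, x2 = 2, x3 = 2, x4 = 4, x5 = 4. Then constraint 3: x5 - x4 = 0; constraint 5: x3 - x5 = -2; constraint 6: x4 + x2 = 6, and every other listed constraint is also met.

Satisfiable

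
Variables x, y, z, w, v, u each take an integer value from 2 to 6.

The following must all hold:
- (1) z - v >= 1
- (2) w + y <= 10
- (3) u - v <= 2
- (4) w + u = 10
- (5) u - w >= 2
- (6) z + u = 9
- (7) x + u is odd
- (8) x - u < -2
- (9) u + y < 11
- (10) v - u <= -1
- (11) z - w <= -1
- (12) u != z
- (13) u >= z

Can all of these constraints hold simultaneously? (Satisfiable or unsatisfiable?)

Constraints 1, 3, 5, and 11 give w − z ≥ 1, z − v ≥ 1, v − u ≥ -2, u − w ≥ 2.
Adding all 4 inequalities: the left sides telescope to 0, and the right sides sum to 1 + 1 + (-2) + 2 = 2. So 0 ≥ 2, which is false.

Unsatisfiable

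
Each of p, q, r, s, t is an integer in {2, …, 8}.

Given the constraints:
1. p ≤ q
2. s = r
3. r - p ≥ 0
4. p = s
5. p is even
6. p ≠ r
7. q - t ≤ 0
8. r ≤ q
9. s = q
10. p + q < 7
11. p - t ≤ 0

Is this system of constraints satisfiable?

From constraints 2 and 4, p = s = r, so p = r. But constraint 6 says p ≠ r. Contradiction.

Unsatisfiable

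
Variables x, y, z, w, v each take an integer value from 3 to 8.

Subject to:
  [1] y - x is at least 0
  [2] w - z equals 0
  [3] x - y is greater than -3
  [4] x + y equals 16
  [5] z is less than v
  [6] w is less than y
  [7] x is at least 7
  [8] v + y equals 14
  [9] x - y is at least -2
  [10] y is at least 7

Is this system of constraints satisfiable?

Setting (x, y, z, w, v) = (8, 8, 5, 5, 6) satisfies everything: constraint 1: y - x = 0; constraint 2: w - z = 0; constraint 3: x - y = 0, and the others follow.

Satisfiable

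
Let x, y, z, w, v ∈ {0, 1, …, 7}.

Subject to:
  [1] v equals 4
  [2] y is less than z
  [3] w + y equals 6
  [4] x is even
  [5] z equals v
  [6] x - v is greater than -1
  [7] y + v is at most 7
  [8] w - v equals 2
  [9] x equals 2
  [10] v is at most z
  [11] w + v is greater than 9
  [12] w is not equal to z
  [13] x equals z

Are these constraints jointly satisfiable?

Constraint 9 fixes x = 2 and constraint 1 fixes v = 4. Constraints 5 and 13 give x = z = v, so x = v. But 2 ≠ 4 — contradiction.

Unsatisfiable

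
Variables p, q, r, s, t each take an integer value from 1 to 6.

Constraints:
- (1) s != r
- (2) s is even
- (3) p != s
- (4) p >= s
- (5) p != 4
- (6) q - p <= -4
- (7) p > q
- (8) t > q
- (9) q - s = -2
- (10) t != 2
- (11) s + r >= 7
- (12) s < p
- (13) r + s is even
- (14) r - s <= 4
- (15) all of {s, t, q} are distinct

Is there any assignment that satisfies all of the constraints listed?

Satisfiable

Setting (p, q, r, s, t) = (6, 2, 6, 4, 6) satisfies everything: constraint 6: q - p = -4; constraint 9: q - s = -2, and the others follow.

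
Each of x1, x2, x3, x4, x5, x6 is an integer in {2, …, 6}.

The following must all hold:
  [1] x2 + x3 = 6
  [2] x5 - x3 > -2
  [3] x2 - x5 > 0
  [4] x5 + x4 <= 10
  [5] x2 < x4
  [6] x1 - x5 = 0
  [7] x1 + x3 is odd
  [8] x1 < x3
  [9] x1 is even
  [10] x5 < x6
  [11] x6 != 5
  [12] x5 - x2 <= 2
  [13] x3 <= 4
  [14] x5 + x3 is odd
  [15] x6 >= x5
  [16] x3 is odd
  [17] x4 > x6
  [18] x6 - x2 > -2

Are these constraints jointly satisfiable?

Setting (x1, x2, x3, x4, x5, x6) = (2, 3, 3, 6, 2, 4) satisfies everything: constraint 1: x2 + x3 = 6; constraint 2: x5 - x3 = -1; constraint 3: x2 - x5 = 1, and the others follow.

Satisfiable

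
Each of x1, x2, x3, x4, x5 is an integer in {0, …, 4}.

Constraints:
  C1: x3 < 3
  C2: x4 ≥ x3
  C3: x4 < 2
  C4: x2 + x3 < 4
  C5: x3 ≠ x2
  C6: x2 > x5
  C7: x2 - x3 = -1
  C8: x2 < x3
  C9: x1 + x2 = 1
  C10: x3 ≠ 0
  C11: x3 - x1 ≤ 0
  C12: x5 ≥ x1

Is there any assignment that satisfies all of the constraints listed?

Constraints 6, 8, 11, and 12 give x2 < x3, x3 ≤ x1, x1 ≤ x5, x5 < x2. Chaining: x2 < x3 ≤ x1 ≤ x5 < x2, which forces x2 < x2 — impossible.

Unsatisfiable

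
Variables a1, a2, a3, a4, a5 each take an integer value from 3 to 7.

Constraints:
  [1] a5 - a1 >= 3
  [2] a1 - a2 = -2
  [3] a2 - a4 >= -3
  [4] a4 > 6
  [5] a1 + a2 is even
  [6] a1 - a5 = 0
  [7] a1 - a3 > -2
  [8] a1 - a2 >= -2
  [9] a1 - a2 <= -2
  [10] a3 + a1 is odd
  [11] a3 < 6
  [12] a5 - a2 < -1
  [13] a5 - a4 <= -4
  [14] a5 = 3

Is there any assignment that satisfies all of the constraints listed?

Unsatisfiable

Constraints 1, 3, 8, and 13 give a5 − a1 ≥ 3, a1 − a2 ≥ -2, a2 − a4 ≥ -3, a4 − a5 ≥ 4.
Adding all 4 inequalities: the left sides telescope to 0, and the right sides sum to 3 + (-2) + (-3) + 4 = 2. So 0 ≥ 2, which is false.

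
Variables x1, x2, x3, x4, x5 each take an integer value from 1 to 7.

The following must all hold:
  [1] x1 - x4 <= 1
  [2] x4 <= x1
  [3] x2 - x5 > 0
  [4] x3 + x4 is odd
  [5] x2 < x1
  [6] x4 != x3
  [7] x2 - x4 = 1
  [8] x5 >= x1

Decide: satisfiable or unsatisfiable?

Constraints 3, 5, and 8 give x2 < x1, x1 ≤ x5, x5 < x2. Chaining: x2 < x1 ≤ x5 < x2, which forces x2 < x2 — impossible.

Unsatisfiable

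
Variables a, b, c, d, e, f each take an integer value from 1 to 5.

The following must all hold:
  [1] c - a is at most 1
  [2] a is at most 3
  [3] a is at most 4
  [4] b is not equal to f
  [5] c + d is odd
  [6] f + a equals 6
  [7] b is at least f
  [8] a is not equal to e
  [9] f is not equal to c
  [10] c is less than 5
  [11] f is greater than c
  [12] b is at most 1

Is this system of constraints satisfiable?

From constraints 7 and 12: f ≤ b ≤ 1. From constraint 3: a ≤ 4. Hence f + a ≤ 5. But constraint 6 requires f + a = 6, and 6 > 5. Contradiction.

Unsatisfiable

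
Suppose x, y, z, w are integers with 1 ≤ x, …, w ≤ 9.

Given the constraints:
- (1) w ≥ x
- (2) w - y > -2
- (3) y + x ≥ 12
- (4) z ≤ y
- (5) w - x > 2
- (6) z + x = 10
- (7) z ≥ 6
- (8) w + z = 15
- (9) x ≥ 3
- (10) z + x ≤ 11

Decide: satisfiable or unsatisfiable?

Satisfiable

Take x = 3, y = 9, z = 7, w = 8. Then constraint 2: w - y = -1; constraint 3: y + x = 12; constraint 5: w - x = 5, and every other listed constraint is also met.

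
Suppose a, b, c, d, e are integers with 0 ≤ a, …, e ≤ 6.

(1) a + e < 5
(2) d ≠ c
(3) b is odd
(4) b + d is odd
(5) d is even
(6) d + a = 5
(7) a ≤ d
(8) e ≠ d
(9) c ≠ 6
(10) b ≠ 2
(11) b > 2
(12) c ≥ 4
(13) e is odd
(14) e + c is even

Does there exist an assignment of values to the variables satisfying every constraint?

The assignment a = 1, b = 5, c = 5, d = 4, e = 3 works:
  constraint 1 holds since a + e = 4.
  constraint 3 holds since b = 5 is odd.
  constraint 6 holds since d + a = 5.
The rest check out directly.

Satisfiable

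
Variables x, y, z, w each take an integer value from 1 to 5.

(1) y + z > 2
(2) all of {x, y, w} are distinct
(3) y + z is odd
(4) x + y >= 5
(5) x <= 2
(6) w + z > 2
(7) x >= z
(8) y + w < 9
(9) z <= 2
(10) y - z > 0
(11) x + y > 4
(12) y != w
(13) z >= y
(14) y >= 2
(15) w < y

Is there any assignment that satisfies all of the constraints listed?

Unsatisfiable

From constraint 5: x ≤ 2. From constraints 9 and 13: y ≤ z ≤ 2. Hence x + y ≤ 4. But constraint 4 requires x + y ≥ 5, and 5 > 4. Contradiction.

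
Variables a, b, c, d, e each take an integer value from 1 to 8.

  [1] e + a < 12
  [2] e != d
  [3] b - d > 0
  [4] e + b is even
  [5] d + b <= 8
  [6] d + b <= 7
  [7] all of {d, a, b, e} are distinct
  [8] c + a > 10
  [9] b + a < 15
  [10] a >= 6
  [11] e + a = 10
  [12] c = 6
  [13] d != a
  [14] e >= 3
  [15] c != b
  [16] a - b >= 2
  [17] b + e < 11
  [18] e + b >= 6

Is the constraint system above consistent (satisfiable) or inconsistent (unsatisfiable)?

Satisfiable

Setting (a, b, c, d, e) = (7, 5, 6, 2, 3) satisfies everything: constraint 1: e + a = 10; constraint 3: b - d = 3; constraint 5: d + b = 7, and the others follow.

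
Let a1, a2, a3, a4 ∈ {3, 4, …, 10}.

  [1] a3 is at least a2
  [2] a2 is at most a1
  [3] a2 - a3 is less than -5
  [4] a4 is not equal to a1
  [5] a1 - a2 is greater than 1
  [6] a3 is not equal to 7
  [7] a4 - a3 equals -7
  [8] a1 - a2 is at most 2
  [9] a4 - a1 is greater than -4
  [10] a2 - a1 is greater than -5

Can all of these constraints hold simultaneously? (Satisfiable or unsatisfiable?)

Satisfiable

One satisfying assignment is a1 = 5, a2 = 3, a3 = 10, a4 = 3.
For the less obvious constraints — constraint 3: a2 - a3 = -7; constraint 5: a1 - a2 = 2 — and the others hold by inspection.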